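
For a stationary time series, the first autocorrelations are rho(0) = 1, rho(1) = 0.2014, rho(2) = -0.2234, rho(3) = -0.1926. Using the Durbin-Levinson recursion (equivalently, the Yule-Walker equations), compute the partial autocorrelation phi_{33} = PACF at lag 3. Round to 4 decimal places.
\phi_{33} = -0.0900

The PACF at lag k is phi_{kk}, the last component of the solution
to the Yule-Walker system G_k phi = r_k where
  (G_k)_{ij} = rho(|i - j|), (r_k)_i = rho(i), i,j = 1..k.
Equivalently, Durbin-Levinson gives phi_{kk} iteratively:
  phi_{11} = rho(1)
  phi_{kk} = [rho(k) - sum_{j=1..k-1} phi_{k-1,j} rho(k-j)]
            / [1 - sum_{j=1..k-1} phi_{k-1,j} rho(j)],
  phi_{k,j} = phi_{k-1,j} - phi_{kk} phi_{k-1,k-j},  j = 1..k-1.
Step k = 1:
  phi_11 = rho(1) = 0.2014.
Step k = 2:
  phi_22 = [rho(2) - phi_11 rho(1)] / [1 - phi_11 rho(1)] = [-0.2234 - (0.2014)(0.2014)] / [1 - (0.2014)(0.2014)]
         = -0.26396196 / 0.95943804 = -0.275121.
  Update: phi_21 = phi_11 - phi_22 phi_11 = 0.2014 - (-0.275121)(0.2014) = 0.256809.
Step k = 3:
  phi_33 = [rho(3) - phi_21 rho(2) - phi_22 rho(1)] / [1 - phi_21 rho(1) - phi_22 rho(2)]
    numerator   = -0.1926 - (0.256809)(-0.2234) - (-0.275121)(0.2014) = -0.07981931
    denominator = 1 - (0.256809)(0.2014) - (-0.275121)(-0.2234) = 0.88681645
  phi_33 = -0.07981931 / 0.88681645 = -0.09.
Therefore phi_{33} = -0.0900.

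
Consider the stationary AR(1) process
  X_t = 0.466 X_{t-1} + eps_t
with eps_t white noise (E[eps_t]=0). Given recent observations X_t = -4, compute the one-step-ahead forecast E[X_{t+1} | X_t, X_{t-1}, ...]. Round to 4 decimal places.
E[X_{t+1} \mid \mathcal F_t] = -1.8640

For an AR(p) model X_t = c + sum_i phi_i X_{t-i} + eps_t, the
one-step-ahead conditional mean is
  E[X_{t+1} | X_t, ...] = c + sum_i phi_i X_{t+1-i}.
Substitute known values:
  E[X_{t+1} | ...] = (0.466) * (-4)
                   = -1.8640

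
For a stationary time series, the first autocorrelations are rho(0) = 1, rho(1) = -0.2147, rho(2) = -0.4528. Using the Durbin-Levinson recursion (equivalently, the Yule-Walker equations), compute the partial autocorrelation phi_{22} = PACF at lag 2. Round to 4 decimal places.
\phi_{22} = -0.5230

The PACF at lag k is phi_{kk}, the last component of the solution
to the Yule-Walker system G_k phi = r_k where
  (G_k)_{ij} = rho(|i - j|), (r_k)_i = rho(i), i,j = 1..k.
Equivalently, Durbin-Levinson gives phi_{kk} iteratively:
  phi_{11} = rho(1)
  phi_{kk} = [rho(k) - sum_{j=1..k-1} phi_{k-1,j} rho(k-j)]
            / [1 - sum_{j=1..k-1} phi_{k-1,j} rho(j)],
  phi_{k,j} = phi_{k-1,j} - phi_{kk} phi_{k-1,k-j},  j = 1..k-1.
Step k = 1:
  phi_11 = rho(1) = -0.2147.
Step k = 2:
  phi_22 = [rho(2) - phi_11 rho(1)] / [1 - phi_11 rho(1)] = [-0.4528 - (-0.2147)(-0.2147)] / [1 - (-0.2147)(-0.2147)]
         = -0.49889609 / 0.95390391 = -0.523.
Therefore phi_{22} = -0.5230.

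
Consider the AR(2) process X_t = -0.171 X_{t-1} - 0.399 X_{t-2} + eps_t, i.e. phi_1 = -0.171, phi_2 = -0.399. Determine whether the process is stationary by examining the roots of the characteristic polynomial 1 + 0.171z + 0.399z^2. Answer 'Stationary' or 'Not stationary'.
\text{Stationary}

The AR(p) characteristic polynomial is P(z) = 1 + 0.171z + 0.399z^2.
Stationarity requires all roots to lie outside the unit circle, i.e. |z| > 1 for every root.
Set 1 + (0.171) z + (0.399) z^2 = 0, i.e. a z^2 + b z + c = 0 with a = 0.399, b = 0.171, c = 1.
Discriminant D = b^2 - 4ac = (0.171)^2 - 4*(0.399)*1 = 0.029241 - (1.596) = -1.566759.
D < 0, so the roots are the complex-conjugate pair z = (-b +/- i sqrt(-D)) / (2a) = -0.2143 +/- 1.5685i.
For a conjugate pair |z|^2 = z * conj(z) = (product of roots) = c/a = 1/(0.399) = 2.506266, so |z| = sqrt(2.506266) = 1.5831 for both roots.
Moduli of all roots: 1.5831, 1.5831.
All moduli strictly greater than 1? Yes.
Verdict: Stationary.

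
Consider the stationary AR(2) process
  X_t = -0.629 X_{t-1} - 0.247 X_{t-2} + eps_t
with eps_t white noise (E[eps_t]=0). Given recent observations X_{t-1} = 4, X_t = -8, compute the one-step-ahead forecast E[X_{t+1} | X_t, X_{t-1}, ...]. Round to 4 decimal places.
E[X_{t+1} \mid \mathcal F_t] = 4.0440

For an AR(p) model X_t = c + sum_i phi_i X_{t-i} + eps_t, the
one-step-ahead conditional mean is
  E[X_{t+1} | X_t, ...] = c + sum_i phi_i X_{t+1-i}.
Substitute known values:
  E[X_{t+1} | ...] = (-0.629) * (-8) + (-0.247) * (4)
                   = 4.0440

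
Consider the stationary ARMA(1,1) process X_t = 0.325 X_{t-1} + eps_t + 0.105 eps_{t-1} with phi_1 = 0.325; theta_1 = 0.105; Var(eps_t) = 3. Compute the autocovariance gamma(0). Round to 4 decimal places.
\gamma(0) = 3.6202

Multiply the model equation by X_{t-k} and take expectations. With theta_0 = psi_0 = 1 and psi_j the MA(infinity) weights, this gives
  gamma(k) - sum_i phi_i gamma(k-i) = c_k,
  c_k = sigma^2 * sum_{j=k..q} theta_j psi_{j-k}   (c_k = 0 for k > q),
using gamma(-m) = gamma(m).
psi-weights needed (psi_j = theta_j + sum_i phi_i psi_{j-i}):
  psi_1 = theta_1 + phi_1 = 0.105 + (0.325) = 0.43
Right-hand sides:
  c_0 = sigma^2 (1 + theta_1 psi_1) = 3 * (1 + (0.105)(0.43)) = 3 * 1.04515 = 3.13545
  c_1 = sigma^2 theta_1 = 3 * (0.105) = 0.315
  c_2 = 0
Equations for k = 0 and k = 1 (AR order 1):
  gamma(0) = phi_1 gamma(1) + c_0
  gamma(1) = phi_1 gamma(0) + c_1
Substituting the second into the first: gamma(0) (1 - phi_1^2) = c_0 + phi_1 c_1, so
  gamma(0) = (c_0 + phi_1 c_1) / (1 - phi_1^2) = (3.13545 + (0.325)(0.315)) / (1 - (0.325)^2) = 3.237825 / 0.894375 = 3.62021.
Therefore gamma(0) = 3.6202 (to 4 decimal places).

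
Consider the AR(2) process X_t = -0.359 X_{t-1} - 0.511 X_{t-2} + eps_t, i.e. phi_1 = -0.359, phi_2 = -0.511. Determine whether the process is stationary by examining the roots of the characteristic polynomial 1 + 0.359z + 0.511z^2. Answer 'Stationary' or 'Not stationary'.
\text{Stationary}

The AR(p) characteristic polynomial is P(z) = 1 + 0.359z + 0.511z^2.
Stationarity requires all roots to lie outside the unit circle, i.e. |z| > 1 for every root.
Set 1 + (0.359) z + (0.511) z^2 = 0, i.e. a z^2 + b z + c = 0 with a = 0.511, b = 0.359, c = 1.
Discriminant D = b^2 - 4ac = (0.359)^2 - 4*(0.511)*1 = 0.128881 - (2.044) = -1.915119.
D < 0, so the roots are the complex-conjugate pair z = (-b +/- i sqrt(-D)) / (2a) = -0.3513 +/- 1.3541i.
For a conjugate pair |z|^2 = z * conj(z) = (product of roots) = c/a = 1/(0.511) = 1.956947, so |z| = sqrt(1.956947) = 1.3989 for both roots.
Moduli of all roots: 1.3989, 1.3989.
All moduli strictly greater than 1? Yes.
Verdict: Stationary.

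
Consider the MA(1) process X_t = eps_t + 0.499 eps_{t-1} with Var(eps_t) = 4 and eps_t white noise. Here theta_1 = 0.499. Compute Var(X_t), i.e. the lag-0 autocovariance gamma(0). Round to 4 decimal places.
\gamma(0) = 4.9960

For an MA(q) process X_t = eps_t + sum_i theta_i eps_{t-i} with
Var(eps_t) = sigma^2, the variance is
  gamma(0) = sigma^2 * (1 + sum_i theta_i^2).
  sum_i theta_i^2 = (0.499)^2 = 0.249001.
  gamma(0) = 4 * (1 + 0.249001) = 4 * 1.249001 = 4.996004, which rounds to 4.9960.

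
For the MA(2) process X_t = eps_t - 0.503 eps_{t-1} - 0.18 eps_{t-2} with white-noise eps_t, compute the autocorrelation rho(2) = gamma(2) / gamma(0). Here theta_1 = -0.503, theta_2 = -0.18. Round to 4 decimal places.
\rho(2) = -0.1400

For an MA(q) process with theta_0 = 1, the autocovariance is
  gamma(k) = sigma^2 * sum_{i=0..q-k} theta_i * theta_{i+k},
and rho(k) = gamma(k) / gamma(0). Sigma^2 cancels.
  numerator   = (1)*(-0.18) = -0.18.
  denominator = (1)^2 + (-0.503)^2 + (-0.18)^2 = 1.285409.
  rho(2) = -0.18 / 1.285409 = -0.1400.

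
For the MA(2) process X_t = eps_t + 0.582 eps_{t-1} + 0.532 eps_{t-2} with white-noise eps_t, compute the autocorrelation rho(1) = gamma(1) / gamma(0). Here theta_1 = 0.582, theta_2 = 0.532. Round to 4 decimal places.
\rho(1) = 0.5498

For an MA(q) process with theta_0 = 1, the autocovariance is
  gamma(k) = sigma^2 * sum_{i=0..q-k} theta_i * theta_{i+k},
and rho(k) = gamma(k) / gamma(0). Sigma^2 cancels.
  numerator   = (1)*(0.582) + (0.582)*(0.532) = 0.891624.
  denominator = (1)^2 + (0.582)^2 + (0.532)^2 = 1.621748.
  rho(1) = 0.891624 / 1.621748 = 0.5498.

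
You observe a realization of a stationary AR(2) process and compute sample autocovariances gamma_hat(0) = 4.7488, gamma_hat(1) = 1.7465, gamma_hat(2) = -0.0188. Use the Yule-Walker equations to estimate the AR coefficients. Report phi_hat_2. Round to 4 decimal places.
\hat\phi_{2} = -0.1610

The Yule-Walker equations for an AR(p) process read, in matrix form,
  Gamma_p phi = r_p,   with   (Gamma_p)_{ij} = gamma(|i - j|),
                       (r_p)_i = gamma(i),   i,j = 1..p.
Substitute the sample gammas (Toeplitz matrix and right-hand side of size 2):
  Gamma_p = [[4.7488, 1.7465], [1.7465, 4.7488]]
  r_p     = [1.7465, -0.0188]
Written out:
  4.7488 phi_1 + 1.7465 phi_2 = 1.7465
  1.7465 phi_1 + 4.7488 phi_2 = -0.0188
Solve by Cramer's rule:
  det = gamma(0)^2 - gamma(1)^2 = (4.7488)^2 - (1.7465)^2 = 22.55110144 - 3.05026225 = 19.50083919
  phi_hat_1 = [gamma(1) gamma(0) - gamma(1) gamma(2)] / det = [(1.7465)(4.7488) - (1.7465)(-0.0188)] / 19.50083919 = 8.3266134 / 19.50083919 = 0.427
  phi_hat_2 = [gamma(0) gamma(2) - gamma(1)^2] / det = [(4.7488)(-0.0188) - (1.7465)^2] / 19.50083919 = -3.13953969 / 19.50083919 = -0.161
So phi_hat = [0.4270, -0.1610].
Therefore phi_hat_2 = -0.1610.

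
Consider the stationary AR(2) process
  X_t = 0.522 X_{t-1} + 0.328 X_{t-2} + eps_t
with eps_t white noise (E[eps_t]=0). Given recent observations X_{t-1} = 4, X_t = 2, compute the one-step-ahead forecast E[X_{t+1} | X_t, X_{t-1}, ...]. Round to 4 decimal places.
E[X_{t+1} \mid \mathcal F_t] = 2.3560

For an AR(p) model X_t = c + sum_i phi_i X_{t-i} + eps_t, the
one-step-ahead conditional mean is
  E[X_{t+1} | X_t, ...] = c + sum_i phi_i X_{t+1-i}.
Substitute known values:
  E[X_{t+1} | ...] = (0.522) * (2) + (0.328) * (4)
                   = 2.3560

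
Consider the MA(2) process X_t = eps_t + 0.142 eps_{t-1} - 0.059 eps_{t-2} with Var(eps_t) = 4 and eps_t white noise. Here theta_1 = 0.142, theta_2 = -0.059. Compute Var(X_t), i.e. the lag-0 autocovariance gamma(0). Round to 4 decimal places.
\gamma(0) = 4.0946

For an MA(q) process X_t = eps_t + sum_i theta_i eps_{t-i} with
Var(eps_t) = sigma^2, the variance is
  gamma(0) = sigma^2 * (1 + sum_i theta_i^2).
  sum_i theta_i^2 = (0.142)^2 + (-0.059)^2 = 0.020164 + 0.003481 = 0.023645.
  gamma(0) = 4 * (1 + 0.023645) = 4 * 1.023645 = 4.09458, which rounds to 4.0946.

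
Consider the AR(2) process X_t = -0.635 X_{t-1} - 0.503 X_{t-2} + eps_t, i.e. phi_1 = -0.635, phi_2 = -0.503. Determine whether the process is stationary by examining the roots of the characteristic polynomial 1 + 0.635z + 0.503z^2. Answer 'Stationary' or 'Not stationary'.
\text{Stationary}

The AR(p) characteristic polynomial is P(z) = 1 + 0.635z + 0.503z^2.
Stationarity requires all roots to lie outside the unit circle, i.e. |z| > 1 for every root.
Set 1 + (0.635) z + (0.503) z^2 = 0, i.e. a z^2 + b z + c = 0 with a = 0.503, b = 0.635, c = 1.
Discriminant D = b^2 - 4ac = (0.635)^2 - 4*(0.503)*1 = 0.403225 - (2.012) = -1.608775.
D < 0, so the roots are the complex-conjugate pair z = (-b +/- i sqrt(-D)) / (2a) = -0.6312 +/- 1.2608i.
For a conjugate pair |z|^2 = z * conj(z) = (product of roots) = c/a = 1/(0.503) = 1.988072, so |z| = sqrt(1.988072) = 1.41 for both roots.
Moduli of all roots: 1.4100, 1.4100.
All moduli strictly greater than 1? Yes.
Verdict: Stationary.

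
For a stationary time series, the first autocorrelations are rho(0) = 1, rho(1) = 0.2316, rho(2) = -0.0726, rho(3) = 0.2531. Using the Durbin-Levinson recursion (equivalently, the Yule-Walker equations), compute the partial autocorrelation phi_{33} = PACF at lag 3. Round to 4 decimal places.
\phi_{33} = 0.3260

The PACF at lag k is phi_{kk}, the last component of the solution
to the Yule-Walker system G_k phi = r_k where
  (G_k)_{ij} = rho(|i - j|), (r_k)_i = rho(i), i,j = 1..k.
Equivalently, Durbin-Levinson gives phi_{kk} iteratively:
  phi_{11} = rho(1)
  phi_{kk} = [rho(k) - sum_{j=1..k-1} phi_{k-1,j} rho(k-j)]
            / [1 - sum_{j=1..k-1} phi_{k-1,j} rho(j)],
  phi_{k,j} = phi_{k-1,j} - phi_{kk} phi_{k-1,k-j},  j = 1..k-1.
Step k = 1:
  phi_11 = rho(1) = 0.2316.
Step k = 2:
  phi_22 = [rho(2) - phi_11 rho(1)] / [1 - phi_11 rho(1)] = [-0.0726 - (0.2316)(0.2316)] / [1 - (0.2316)(0.2316)]
         = -0.12623856 / 0.94636144 = -0.133394.
  Update: phi_21 = phi_11 - phi_22 phi_11 = 0.2316 - (-0.133394)(0.2316) = 0.262494.
Step k = 3:
  phi_33 = [rho(3) - phi_21 rho(2) - phi_22 rho(1)] / [1 - phi_21 rho(1) - phi_22 rho(2)]
    numerator   = 0.2531 - (0.262494)(-0.0726) - (-0.133394)(0.2316) = 0.30305102
    denominator = 1 - (0.262494)(0.2316) - (-0.133394)(-0.0726) = 0.92952202
  phi_33 = 0.30305102 / 0.92952202 = 0.326.
Therefore phi_{33} = 0.3260.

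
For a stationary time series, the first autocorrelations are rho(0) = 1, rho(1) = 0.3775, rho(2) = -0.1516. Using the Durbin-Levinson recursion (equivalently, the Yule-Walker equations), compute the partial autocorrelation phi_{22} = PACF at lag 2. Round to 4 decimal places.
\phi_{22} = -0.3430

The PACF at lag k is phi_{kk}, the last component of the solution
to the Yule-Walker system G_k phi = r_k where
  (G_k)_{ij} = rho(|i - j|), (r_k)_i = rho(i), i,j = 1..k.
Equivalently, Durbin-Levinson gives phi_{kk} iteratively:
  phi_{11} = rho(1)
  phi_{kk} = [rho(k) - sum_{j=1..k-1} phi_{k-1,j} rho(k-j)]
            / [1 - sum_{j=1..k-1} phi_{k-1,j} rho(j)],
  phi_{k,j} = phi_{k-1,j} - phi_{kk} phi_{k-1,k-j},  j = 1..k-1.
Step k = 1:
  phi_11 = rho(1) = 0.3775.
Step k = 2:
  phi_22 = [rho(2) - phi_11 rho(1)] / [1 - phi_11 rho(1)] = [-0.1516 - (0.3775)(0.3775)] / [1 - (0.3775)(0.3775)]
         = -0.29410625 / 0.85749375 = -0.343.
Therefore phi_{22} = -0.3430.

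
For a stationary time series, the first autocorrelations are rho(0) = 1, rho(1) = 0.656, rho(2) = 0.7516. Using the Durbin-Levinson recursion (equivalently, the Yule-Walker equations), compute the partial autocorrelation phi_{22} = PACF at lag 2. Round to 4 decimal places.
\phi_{22} = 0.5640

The PACF at lag k is phi_{kk}, the last component of the solution
to the Yule-Walker system G_k phi = r_k where
  (G_k)_{ij} = rho(|i - j|), (r_k)_i = rho(i), i,j = 1..k.
Equivalently, Durbin-Levinson gives phi_{kk} iteratively:
  phi_{11} = rho(1)
  phi_{kk} = [rho(k) - sum_{j=1..k-1} phi_{k-1,j} rho(k-j)]
            / [1 - sum_{j=1..k-1} phi_{k-1,j} rho(j)],
  phi_{k,j} = phi_{k-1,j} - phi_{kk} phi_{k-1,k-j},  j = 1..k-1.
Step k = 1:
  phi_11 = rho(1) = 0.656.
Step k = 2:
  phi_22 = [rho(2) - phi_11 rho(1)] / [1 - phi_11 rho(1)] = [0.7516 - (0.656)(0.656)] / [1 - (0.656)(0.656)]
         = 0.321264 / 0.569664 = 0.564.
Therefore phi_{22} = 0.5640.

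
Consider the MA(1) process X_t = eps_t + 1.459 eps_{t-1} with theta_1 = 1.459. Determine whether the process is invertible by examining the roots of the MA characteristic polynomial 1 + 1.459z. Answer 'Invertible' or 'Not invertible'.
\text{Not invertible}

The MA(q) characteristic polynomial is P(z) = 1 + 1.459z.
Invertibility requires all roots to lie outside the unit circle, i.e. |z| > 1 for every root.
This is linear in z: 1 + (1.459) z = 0  =>  z = -1/(1.459) = -0.685401,  |z| = 0.685401.
Moduli of all roots: 0.6854.
All moduli strictly greater than 1? No.
Verdict: Not invertible.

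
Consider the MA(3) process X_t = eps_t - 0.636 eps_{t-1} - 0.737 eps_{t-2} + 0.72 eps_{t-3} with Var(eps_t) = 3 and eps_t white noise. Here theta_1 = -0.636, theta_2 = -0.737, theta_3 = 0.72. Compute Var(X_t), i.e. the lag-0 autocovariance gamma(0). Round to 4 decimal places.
\gamma(0) = 7.3982

For an MA(q) process X_t = eps_t + sum_i theta_i eps_{t-i} with
Var(eps_t) = sigma^2, the variance is
  gamma(0) = sigma^2 * (1 + sum_i theta_i^2).
  sum_i theta_i^2 = (-0.636)^2 + (-0.737)^2 + (0.72)^2 = 0.404496 + 0.543169 + 0.5184 = 1.466065.
  gamma(0) = 3 * (1 + 1.466065) = 3 * 2.466065 = 7.398195, which rounds to 7.3982.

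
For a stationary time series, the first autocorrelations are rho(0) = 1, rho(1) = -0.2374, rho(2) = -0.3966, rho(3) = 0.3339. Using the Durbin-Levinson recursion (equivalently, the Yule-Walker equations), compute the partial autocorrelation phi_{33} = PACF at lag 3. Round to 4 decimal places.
\phi_{33} = 0.1110

The PACF at lag k is phi_{kk}, the last component of the solution
to the Yule-Walker system G_k phi = r_k where
  (G_k)_{ij} = rho(|i - j|), (r_k)_i = rho(i), i,j = 1..k.
Equivalently, Durbin-Levinson gives phi_{kk} iteratively:
  phi_{11} = rho(1)
  phi_{kk} = [rho(k) - sum_{j=1..k-1} phi_{k-1,j} rho(k-j)]
            / [1 - sum_{j=1..k-1} phi_{k-1,j} rho(j)],
  phi_{k,j} = phi_{k-1,j} - phi_{kk} phi_{k-1,k-j},  j = 1..k-1.
Step k = 1:
  phi_11 = rho(1) = -0.2374.
Step k = 2:
  phi_22 = [rho(2) - phi_11 rho(1)] / [1 - phi_11 rho(1)] = [-0.3966 - (-0.2374)(-0.2374)] / [1 - (-0.2374)(-0.2374)]
         = -0.45295876 / 0.94364124 = -0.480012.
  Update: phi_21 = phi_11 - phi_22 phi_11 = -0.2374 - (-0.480012)(-0.2374) = -0.351355.
Step k = 3:
  phi_33 = [rho(3) - phi_21 rho(2) - phi_22 rho(1)] / [1 - phi_21 rho(1) - phi_22 rho(2)]
    numerator   = 0.3339 - (-0.351355)(-0.3966) - (-0.480012)(-0.2374) = 0.08059794
    denominator = 1 - (-0.351355)(-0.2374) - (-0.480012)(-0.3966) = 0.72621577
  phi_33 = 0.08059794 / 0.72621577 = 0.111.
Therefore phi_{33} = 0.1110.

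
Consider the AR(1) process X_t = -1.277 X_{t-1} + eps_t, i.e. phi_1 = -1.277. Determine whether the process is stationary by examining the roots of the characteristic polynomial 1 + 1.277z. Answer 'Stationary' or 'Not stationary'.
\text{Not stationary}

The AR(p) characteristic polynomial is P(z) = 1 + 1.277z.
Stationarity requires all roots to lie outside the unit circle, i.e. |z| > 1 for every root.
This is linear in z: 1 + (1.277) z = 0  =>  z = -1/(1.277) = -0.783085,  |z| = 0.783085.
Moduli of all roots: 0.7831.
All moduli strictly greater than 1? No.
Verdict: Not stationary.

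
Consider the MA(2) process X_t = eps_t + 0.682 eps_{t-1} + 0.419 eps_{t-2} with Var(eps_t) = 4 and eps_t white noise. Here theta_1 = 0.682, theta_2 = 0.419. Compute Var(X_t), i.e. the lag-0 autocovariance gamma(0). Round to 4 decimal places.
\gamma(0) = 6.5627

For an MA(q) process X_t = eps_t + sum_i theta_i eps_{t-i} with
Var(eps_t) = sigma^2, the variance is
  gamma(0) = sigma^2 * (1 + sum_i theta_i^2).
  sum_i theta_i^2 = (0.682)^2 + (0.419)^2 = 0.465124 + 0.175561 = 0.640685.
  gamma(0) = 4 * (1 + 0.640685) = 4 * 1.640685 = 6.56274, which rounds to 6.5627.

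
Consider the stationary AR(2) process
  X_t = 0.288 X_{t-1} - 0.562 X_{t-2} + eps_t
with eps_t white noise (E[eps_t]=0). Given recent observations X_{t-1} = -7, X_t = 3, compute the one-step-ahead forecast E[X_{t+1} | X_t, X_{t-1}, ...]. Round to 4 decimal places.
E[X_{t+1} \mid \mathcal F_t] = 4.7980

For an AR(p) model X_t = c + sum_i phi_i X_{t-i} + eps_t, the
one-step-ahead conditional mean is
  E[X_{t+1} | X_t, ...] = c + sum_i phi_i X_{t+1-i}.
Substitute known values:
  E[X_{t+1} | ...] = (0.288) * (3) + (-0.562) * (-7)
                   = 4.7980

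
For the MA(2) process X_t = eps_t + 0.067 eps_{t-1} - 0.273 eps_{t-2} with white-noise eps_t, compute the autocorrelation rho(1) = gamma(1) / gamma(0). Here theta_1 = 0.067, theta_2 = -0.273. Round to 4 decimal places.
\rho(1) = 0.0451

For an MA(q) process with theta_0 = 1, the autocovariance is
  gamma(k) = sigma^2 * sum_{i=0..q-k} theta_i * theta_{i+k},
and rho(k) = gamma(k) / gamma(0). Sigma^2 cancels.
  numerator   = (1)*(0.067) + (0.067)*(-0.273) = 0.048709.
  denominator = (1)^2 + (0.067)^2 + (-0.273)^2 = 1.079018.
  rho(1) = 0.048709 / 1.079018 = 0.0451.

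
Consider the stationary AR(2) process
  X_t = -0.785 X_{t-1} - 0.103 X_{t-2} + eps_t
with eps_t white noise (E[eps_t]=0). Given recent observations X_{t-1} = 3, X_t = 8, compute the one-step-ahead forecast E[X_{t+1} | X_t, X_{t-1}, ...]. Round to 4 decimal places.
E[X_{t+1} \mid \mathcal F_t] = -6.5890

For an AR(p) model X_t = c + sum_i phi_i X_{t-i} + eps_t, the
one-step-ahead conditional mean is
  E[X_{t+1} | X_t, ...] = c + sum_i phi_i X_{t+1-i}.
Substitute known values:
  E[X_{t+1} | ...] = (-0.785) * (8) + (-0.103) * (3)
                   = -6.5890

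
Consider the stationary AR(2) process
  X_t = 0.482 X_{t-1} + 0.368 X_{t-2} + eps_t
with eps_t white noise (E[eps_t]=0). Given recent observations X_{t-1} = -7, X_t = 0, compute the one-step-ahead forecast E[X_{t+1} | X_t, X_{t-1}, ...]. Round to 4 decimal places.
E[X_{t+1} \mid \mathcal F_t] = -2.5760

For an AR(p) model X_t = c + sum_i phi_i X_{t-i} + eps_t, the
one-step-ahead conditional mean is
  E[X_{t+1} | X_t, ...] = c + sum_i phi_i X_{t+1-i}.
Substitute known values:
  E[X_{t+1} | ...] = (0.482) * (0) + (0.368) * (-7)
                   = -2.5760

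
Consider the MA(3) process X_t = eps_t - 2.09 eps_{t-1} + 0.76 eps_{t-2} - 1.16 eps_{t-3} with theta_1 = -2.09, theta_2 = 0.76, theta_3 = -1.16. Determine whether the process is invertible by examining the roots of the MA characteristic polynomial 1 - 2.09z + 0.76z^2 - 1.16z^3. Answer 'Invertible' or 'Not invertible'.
\text{Not invertible}

The MA(q) characteristic polynomial is P(z) = 1 - 2.09z + 0.76z^2 - 1.16z^3.
Invertibility requires all roots to lie outside the unit circle, i.e. |z| > 1 for every root.
Degree 3: look for a simple real root z0 first, then factor out (1 - z/z0) and solve the remaining quadratic.
Testing z0 = 0.5: P(0.5) = 1 + (-2.09)(0.5) + (0.76)(0.5)^2 + (-1.16)(0.5)^3
  = 1 + (-1.045) + (0.19) + (-0.145) = 0.  So z_0 = 0.5 is a root, |z_0| = 0.5.
Divide out the factor (1 - 2 z) = (1 - z/z0) (since 1/z0 = 2):
  P(z) = (1 - 2 z)(1 + (-0.09) z + (0.58) z^2)
  [check: z-coef -0.09 - (2) = -2.09; z^2-coef 0.58 - (2)(-0.09) = 0.76; z^3-coef -(2)(0.58) = -1.16.]
Remaining roots from the quadratic factor 1 + (-0.09) z + (0.58) z^2:
  Set 1 + (-0.09) z + (0.58) z^2 = 0, i.e. a z^2 + b z + c = 0 with a = 0.58, b = -0.09, c = 1.
  Discriminant D = b^2 - 4ac = (-0.09)^2 - 4*(0.58)*1 = 0.0081 - (2.32) = -2.3119.
  D < 0, so the roots are the complex-conjugate pair z = (-b +/- i sqrt(-D)) / (2a) = 0.0776 +/- 1.3108i.
  For a conjugate pair |z|^2 = z * conj(z) = (product of roots) = c/a = 1/(0.58) = 1.724138, so |z| = sqrt(1.724138) = 1.3131 for both roots.
Moduli of all roots: 0.5000, 1.3131, 1.3131.
All moduli strictly greater than 1? No.
Verdict: Not invertible.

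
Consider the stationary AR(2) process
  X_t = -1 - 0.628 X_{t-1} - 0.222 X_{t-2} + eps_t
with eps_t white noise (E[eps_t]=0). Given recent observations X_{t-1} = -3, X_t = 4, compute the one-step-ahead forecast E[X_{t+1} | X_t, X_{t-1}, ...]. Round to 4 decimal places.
E[X_{t+1} \mid \mathcal F_t] = -2.8460

For an AR(p) model X_t = c + sum_i phi_i X_{t-i} + eps_t, the
one-step-ahead conditional mean is
  E[X_{t+1} | X_t, ...] = c + sum_i phi_i X_{t+1-i}.
Substitute known values:
  E[X_{t+1} | ...] = -1 + (-0.628) * (4) + (-0.222) * (-3)
                   = -2.8460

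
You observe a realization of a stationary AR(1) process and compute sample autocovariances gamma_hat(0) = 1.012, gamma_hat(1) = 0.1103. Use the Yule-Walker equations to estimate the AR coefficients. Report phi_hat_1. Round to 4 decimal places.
\hat\phi_{1} = 0.1090

The Yule-Walker equations for an AR(p) process read, in matrix form,
  Gamma_p phi = r_p,   with   (Gamma_p)_{ij} = gamma(|i - j|),
                       (r_p)_i = gamma(i),   i,j = 1..p.
Substitute the sample gammas (Toeplitz matrix and right-hand side of size 1):
  Gamma_p = [[1.012]]
  r_p     = [0.1103]
With p = 1 this is the single equation gamma(0) phi_1 = gamma(1):
  phi_hat_1 = gamma(1) / gamma(0) = 0.1103 / 1.012 = 0.1090.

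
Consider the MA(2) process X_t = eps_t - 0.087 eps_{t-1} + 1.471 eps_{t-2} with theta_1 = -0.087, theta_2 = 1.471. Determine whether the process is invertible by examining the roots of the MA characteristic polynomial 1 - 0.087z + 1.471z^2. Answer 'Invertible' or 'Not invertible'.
\text{Not invertible}

The MA(q) characteristic polynomial is P(z) = 1 - 0.087z + 1.471z^2.
Invertibility requires all roots to lie outside the unit circle, i.e. |z| > 1 for every root.
Set 1 + (-0.087) z + (1.471) z^2 = 0, i.e. a z^2 + b z + c = 0 with a = 1.471, b = -0.087, c = 1.
Discriminant D = b^2 - 4ac = (-0.087)^2 - 4*(1.471)*1 = 0.007569 - (5.884) = -5.876431.
D < 0, so the roots are the complex-conjugate pair z = (-b +/- i sqrt(-D)) / (2a) = 0.0296 +/- 0.824i.
For a conjugate pair |z|^2 = z * conj(z) = (product of roots) = c/a = 1/(1.471) = 0.67981, so |z| = sqrt(0.67981) = 0.8245 for both roots.
Moduli of all roots: 0.8245, 0.8245.
All moduli strictly greater than 1? No.
Verdict: Not invertible.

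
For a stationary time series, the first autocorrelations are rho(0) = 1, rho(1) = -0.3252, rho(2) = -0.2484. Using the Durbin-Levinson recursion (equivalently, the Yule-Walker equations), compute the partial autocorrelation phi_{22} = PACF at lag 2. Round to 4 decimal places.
\phi_{22} = -0.3960

The PACF at lag k is phi_{kk}, the last component of the solution
to the Yule-Walker system G_k phi = r_k where
  (G_k)_{ij} = rho(|i - j|), (r_k)_i = rho(i), i,j = 1..k.
Equivalently, Durbin-Levinson gives phi_{kk} iteratively:
  phi_{11} = rho(1)
  phi_{kk} = [rho(k) - sum_{j=1..k-1} phi_{k-1,j} rho(k-j)]
            / [1 - sum_{j=1..k-1} phi_{k-1,j} rho(j)],
  phi_{k,j} = phi_{k-1,j} - phi_{kk} phi_{k-1,k-j},  j = 1..k-1.
Step k = 1:
  phi_11 = rho(1) = -0.3252.
Step k = 2:
  phi_22 = [rho(2) - phi_11 rho(1)] / [1 - phi_11 rho(1)] = [-0.2484 - (-0.3252)(-0.3252)] / [1 - (-0.3252)(-0.3252)]
         = -0.35415504 / 0.89424496 = -0.396.
Therefore phi_{22} = -0.3960.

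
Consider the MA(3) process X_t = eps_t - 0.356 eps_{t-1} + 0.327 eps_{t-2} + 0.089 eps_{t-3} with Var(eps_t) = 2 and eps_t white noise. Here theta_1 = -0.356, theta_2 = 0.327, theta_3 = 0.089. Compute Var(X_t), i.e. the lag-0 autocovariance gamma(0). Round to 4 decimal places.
\gamma(0) = 2.4832

For an MA(q) process X_t = eps_t + sum_i theta_i eps_{t-i} with
Var(eps_t) = sigma^2, the variance is
  gamma(0) = sigma^2 * (1 + sum_i theta_i^2).
  sum_i theta_i^2 = (-0.356)^2 + (0.327)^2 + (0.089)^2 = 0.126736 + 0.106929 + 0.007921 = 0.241586.
  gamma(0) = 2 * (1 + 0.241586) = 2 * 1.241586 = 2.483172, which rounds to 2.4832.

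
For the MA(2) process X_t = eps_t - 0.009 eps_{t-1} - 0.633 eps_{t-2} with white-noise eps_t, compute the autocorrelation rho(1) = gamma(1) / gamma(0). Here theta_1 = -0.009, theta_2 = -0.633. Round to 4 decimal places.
\rho(1) = -0.0024

For an MA(q) process with theta_0 = 1, the autocovariance is
  gamma(k) = sigma^2 * sum_{i=0..q-k} theta_i * theta_{i+k},
and rho(k) = gamma(k) / gamma(0). Sigma^2 cancels.
  numerator   = (1)*(-0.009) + (-0.009)*(-0.633) = -0.003303.
  denominator = (1)^2 + (-0.009)^2 + (-0.633)^2 = 1.40077.
  rho(1) = -0.003303 / 1.40077 = -0.0024.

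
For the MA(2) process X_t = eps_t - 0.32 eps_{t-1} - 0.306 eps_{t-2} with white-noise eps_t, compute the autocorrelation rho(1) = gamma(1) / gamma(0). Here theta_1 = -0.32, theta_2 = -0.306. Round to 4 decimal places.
\rho(1) = -0.1857

For an MA(q) process with theta_0 = 1, the autocovariance is
  gamma(k) = sigma^2 * sum_{i=0..q-k} theta_i * theta_{i+k},
and rho(k) = gamma(k) / gamma(0). Sigma^2 cancels.
  numerator   = (1)*(-0.32) + (-0.32)*(-0.306) = -0.22208.
  denominator = (1)^2 + (-0.32)^2 + (-0.306)^2 = 1.196036.
  rho(1) = -0.22208 / 1.196036 = -0.1857.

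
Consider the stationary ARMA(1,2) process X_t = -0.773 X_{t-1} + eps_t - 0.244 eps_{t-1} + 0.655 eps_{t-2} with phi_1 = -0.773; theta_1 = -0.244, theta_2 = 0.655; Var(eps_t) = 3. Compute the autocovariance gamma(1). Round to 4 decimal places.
\gamma(1) = -19.4148

Multiply the model equation by X_{t-k} and take expectations. With theta_0 = psi_0 = 1 and psi_j the MA(infinity) weights, this gives
  gamma(k) - sum_i phi_i gamma(k-i) = c_k,
  c_k = sigma^2 * sum_{j=k..q} theta_j psi_{j-k}   (c_k = 0 for k > q),
using gamma(-m) = gamma(m).
psi-weights needed (psi_j = theta_j + sum_i phi_i psi_{j-i}):
  psi_1 = theta_1 + phi_1 = -0.244 + (-0.773) = -1.017
  psi_2 = theta_2 + phi_1 psi_1 = 0.655 + (-0.773)(-1.017) = 1.441141
Right-hand sides:
  c_0 = sigma^2 (1 + theta_1 psi_1 + theta_2 psi_2) = 3 * (1 + (-0.244)(-1.017) + (0.655)(1.441141)) = 3 * 2.192095 = 6.576286
  c_1 = sigma^2 (theta_1 + theta_2 psi_1) = 3 * (-0.244 + (0.655)(-1.017)) = -2.730405
  c_2 = sigma^2 theta_2 = 3 * (0.655) = 1.965
Equations for k = 0 and k = 1 (AR order 1):
  gamma(0) = phi_1 gamma(1) + c_0
  gamma(1) = phi_1 gamma(0) + c_1
Substituting the second into the first: gamma(0) (1 - phi_1^2) = c_0 + phi_1 c_1, so
  gamma(0) = (c_0 + phi_1 c_1) / (1 - phi_1^2) = (6.576286 + (-0.773)(-2.730405)) / (1 - (-0.773)^2) = 8.686889 / 0.402471 = 21.583888.
  gamma(1) = phi_1 gamma(0) + c_1 = (-0.773)(21.583888) + (-2.730405) = -19.414751.
Therefore gamma(1) = -19.4148 (to 4 decimal places).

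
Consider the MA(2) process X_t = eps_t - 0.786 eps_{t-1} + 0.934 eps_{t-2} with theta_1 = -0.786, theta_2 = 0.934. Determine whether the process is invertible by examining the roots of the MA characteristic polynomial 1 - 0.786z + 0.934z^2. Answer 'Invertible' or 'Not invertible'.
\text{Invertible}

The MA(q) characteristic polynomial is P(z) = 1 - 0.786z + 0.934z^2.
Invertibility requires all roots to lie outside the unit circle, i.e. |z| > 1 for every root.
Set 1 + (-0.786) z + (0.934) z^2 = 0, i.e. a z^2 + b z + c = 0 with a = 0.934, b = -0.786, c = 1.
Discriminant D = b^2 - 4ac = (-0.786)^2 - 4*(0.934)*1 = 0.617796 - (3.736) = -3.118204.
D < 0, so the roots are the complex-conjugate pair z = (-b +/- i sqrt(-D)) / (2a) = 0.4208 +/- 0.9453i.
For a conjugate pair |z|^2 = z * conj(z) = (product of roots) = c/a = 1/(0.934) = 1.070664, so |z| = sqrt(1.070664) = 1.0347 for both roots.
Moduli of all roots: 1.0347, 1.0347.
All moduli strictly greater than 1? Yes.
Verdict: Invertible.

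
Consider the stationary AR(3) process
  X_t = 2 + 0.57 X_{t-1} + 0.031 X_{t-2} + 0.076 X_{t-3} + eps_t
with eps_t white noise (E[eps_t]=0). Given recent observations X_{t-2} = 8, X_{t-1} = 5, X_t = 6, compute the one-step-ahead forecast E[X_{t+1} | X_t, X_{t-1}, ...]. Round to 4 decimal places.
E[X_{t+1} \mid \mathcal F_t] = 6.1830

For an AR(p) model X_t = c + sum_i phi_i X_{t-i} + eps_t, the
one-step-ahead conditional mean is
  E[X_{t+1} | X_t, ...] = c + sum_i phi_i X_{t+1-i}.
Substitute known values:
  E[X_{t+1} | ...] = 2 + (0.57) * (6) + (0.031) * (5) + (0.076) * (8)
                   = 6.1830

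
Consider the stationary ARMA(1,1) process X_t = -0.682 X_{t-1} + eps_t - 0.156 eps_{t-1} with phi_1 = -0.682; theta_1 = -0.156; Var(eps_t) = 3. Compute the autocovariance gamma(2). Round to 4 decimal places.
\gamma(2) = 3.5465

Multiply the model equation by X_{t-k} and take expectations. With theta_0 = psi_0 = 1 and psi_j the MA(infinity) weights, this gives
  gamma(k) - sum_i phi_i gamma(k-i) = c_k,
  c_k = sigma^2 * sum_{j=k..q} theta_j psi_{j-k}   (c_k = 0 for k > q),
using gamma(-m) = gamma(m).
psi-weights needed (psi_j = theta_j + sum_i phi_i psi_{j-i}):
  psi_1 = theta_1 + phi_1 = -0.156 + (-0.682) = -0.838
Right-hand sides:
  c_0 = sigma^2 (1 + theta_1 psi_1) = 3 * (1 + (-0.156)(-0.838)) = 3 * 1.130728 = 3.392184
  c_1 = sigma^2 theta_1 = 3 * (-0.156) = -0.468
  c_2 = 0
Equations for k = 0 and k = 1 (AR order 1):
  gamma(0) = phi_1 gamma(1) + c_0
  gamma(1) = phi_1 gamma(0) + c_1
Substituting the second into the first: gamma(0) (1 - phi_1^2) = c_0 + phi_1 c_1, so
  gamma(0) = (c_0 + phi_1 c_1) / (1 - phi_1^2) = (3.392184 + (-0.682)(-0.468)) / (1 - (-0.682)^2) = 3.71136 / 0.534876 = 6.93873.
  gamma(1) = phi_1 gamma(0) + c_1 = (-0.682)(6.93873) + (-0.468) = -5.200214.
For k = 2 (> q): gamma(2) = phi_1 gamma(1) = (-0.682)(-5.200214) = 3.546546.
Therefore gamma(2) = 3.5465 (to 4 decimal places).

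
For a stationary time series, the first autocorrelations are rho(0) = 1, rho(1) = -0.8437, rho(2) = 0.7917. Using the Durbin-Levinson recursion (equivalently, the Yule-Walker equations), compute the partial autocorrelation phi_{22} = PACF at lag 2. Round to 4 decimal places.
\phi_{22} = 0.2772

The PACF at lag k is phi_{kk}, the last component of the solution
to the Yule-Walker system G_k phi = r_k where
  (G_k)_{ij} = rho(|i - j|), (r_k)_i = rho(i), i,j = 1..k.
Equivalently, Durbin-Levinson gives phi_{kk} iteratively:
  phi_{11} = rho(1)
  phi_{kk} = [rho(k) - sum_{j=1..k-1} phi_{k-1,j} rho(k-j)]
            / [1 - sum_{j=1..k-1} phi_{k-1,j} rho(j)],
  phi_{k,j} = phi_{k-1,j} - phi_{kk} phi_{k-1,k-j},  j = 1..k-1.
Step k = 1:
  phi_11 = rho(1) = -0.8437.
Step k = 2:
  phi_22 = [rho(2) - phi_11 rho(1)] / [1 - phi_11 rho(1)] = [0.7917 - (-0.8437)(-0.8437)] / [1 - (-0.8437)(-0.8437)]
         = 0.07987031 / 0.28817031 = 0.2772.
Therefore phi_{22} = 0.2772.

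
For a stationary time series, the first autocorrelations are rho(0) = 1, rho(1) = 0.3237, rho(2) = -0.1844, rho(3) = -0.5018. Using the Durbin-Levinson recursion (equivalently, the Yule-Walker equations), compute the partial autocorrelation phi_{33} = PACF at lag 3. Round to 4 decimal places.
\phi_{33} = -0.3969

The PACF at lag k is phi_{kk}, the last component of the solution
to the Yule-Walker system G_k phi = r_k where
  (G_k)_{ij} = rho(|i - j|), (r_k)_i = rho(i), i,j = 1..k.
Equivalently, Durbin-Levinson gives phi_{kk} iteratively:
  phi_{11} = rho(1)
  phi_{kk} = [rho(k) - sum_{j=1..k-1} phi_{k-1,j} rho(k-j)]
            / [1 - sum_{j=1..k-1} phi_{k-1,j} rho(j)],
  phi_{k,j} = phi_{k-1,j} - phi_{kk} phi_{k-1,k-j},  j = 1..k-1.
Step k = 1:
  phi_11 = rho(1) = 0.3237.
Step k = 2:
  phi_22 = [rho(2) - phi_11 rho(1)] / [1 - phi_11 rho(1)] = [-0.1844 - (0.3237)(0.3237)] / [1 - (0.3237)(0.3237)]
         = -0.28918169 / 0.89521831 = -0.323029.
  Update: phi_21 = phi_11 - phi_22 phi_11 = 0.3237 - (-0.323029)(0.3237) = 0.428265.
Step k = 3:
  phi_33 = [rho(3) - phi_21 rho(2) - phi_22 rho(1)] / [1 - phi_21 rho(1) - phi_22 rho(2)]
    numerator   = -0.5018 - (0.428265)(-0.1844) - (-0.323029)(0.3237) = -0.31826345
    denominator = 1 - (0.428265)(0.3237) - (-0.323029)(-0.1844) = 0.80180417
  phi_33 = -0.31826345 / 0.80180417 = -0.3969.
Therefore phi_{33} = -0.3969.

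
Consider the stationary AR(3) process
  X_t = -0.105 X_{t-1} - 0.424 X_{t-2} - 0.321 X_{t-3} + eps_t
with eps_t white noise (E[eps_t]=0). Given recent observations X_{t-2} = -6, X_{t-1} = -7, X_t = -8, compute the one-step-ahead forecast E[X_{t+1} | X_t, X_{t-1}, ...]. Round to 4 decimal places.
E[X_{t+1} \mid \mathcal F_t] = 5.7340

For an AR(p) model X_t = c + sum_i phi_i X_{t-i} + eps_t, the
one-step-ahead conditional mean is
  E[X_{t+1} | X_t, ...] = c + sum_i phi_i X_{t+1-i}.
Substitute known values:
  E[X_{t+1} | ...] = (-0.105) * (-8) + (-0.424) * (-7) + (-0.321) * (-6)
                   = 5.7340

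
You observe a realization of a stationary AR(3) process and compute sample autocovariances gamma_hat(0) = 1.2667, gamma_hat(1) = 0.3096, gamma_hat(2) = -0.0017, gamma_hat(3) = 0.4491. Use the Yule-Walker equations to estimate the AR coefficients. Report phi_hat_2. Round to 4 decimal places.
\hat\phi_{2} = -0.1680

The Yule-Walker equations for an AR(p) process read, in matrix form,
  Gamma_p phi = r_p,   with   (Gamma_p)_{ij} = gamma(|i - j|),
                       (r_p)_i = gamma(i),   i,j = 1..p.
Substitute the sample gammas (Toeplitz matrix and right-hand side of size 3):
  Gamma_p = [[1.2667, 0.3096, -0.0017], [0.3096, 1.2667, 0.3096], [-0.0017, 0.3096, 1.2667]]
  r_p     = [0.3096, -0.0017, 0.4491]
Written out (R1..R3):
  (R1) 1.2667 phi_1 + 0.3096 phi_2 - 0.0017 phi_3 = 0.3096
  (R2) 0.3096 phi_1 + 1.2667 phi_2 + 0.3096 phi_3 = -0.0017
  (R3) -0.0017 phi_1 + 0.3096 phi_2 + 1.2667 phi_3 = 0.4491
Gaussian elimination:
  R2 <- R2 - (0.3096/1.2667) R1 = R2 - (0.244415) R1:  1.191029 phi_2 + 0.310016 phi_3 = -0.077371
  R3 <- R3 - (-0.0017/1.2667) R1 = R3 - (-0.001342) R1:  0.310016 phi_2 + 1.266698 phi_3 = 0.449516
  R3 <- R3 - (0.310016/1.191029) R2 = R3 - (0.260292) R2:  1.186003 phi_3 = 0.469655
Back-substitution:
  phi_hat_3 = 0.469655 / 1.186003 = 0.395998
  phi_hat_2 = (-0.077371 - (0.310016)(0.395998)) / 1.191029 = -0.168036
  phi_hat_1 = (0.3096 - (0.3096)(-0.168036) - (-0.0017)(0.395998)) / 1.2667 = 0.286017
So phi_hat = [0.2860, -0.1680, 0.3960].
Therefore phi_hat_2 = -0.1680.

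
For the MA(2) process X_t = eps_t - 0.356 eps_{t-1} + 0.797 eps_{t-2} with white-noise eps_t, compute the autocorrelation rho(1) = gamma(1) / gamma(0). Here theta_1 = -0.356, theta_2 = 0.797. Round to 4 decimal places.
\rho(1) = -0.3631

For an MA(q) process with theta_0 = 1, the autocovariance is
  gamma(k) = sigma^2 * sum_{i=0..q-k} theta_i * theta_{i+k},
and rho(k) = gamma(k) / gamma(0). Sigma^2 cancels.
  numerator   = (1)*(-0.356) + (-0.356)*(0.797) = -0.639732.
  denominator = (1)^2 + (-0.356)^2 + (0.797)^2 = 1.761945.
  rho(1) = -0.639732 / 1.761945 = -0.3631.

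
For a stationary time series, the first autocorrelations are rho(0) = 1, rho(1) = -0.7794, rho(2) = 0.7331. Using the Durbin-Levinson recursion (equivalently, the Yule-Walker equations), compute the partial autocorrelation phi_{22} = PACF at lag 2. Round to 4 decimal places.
\phi_{22} = 0.3201

The PACF at lag k is phi_{kk}, the last component of the solution
to the Yule-Walker system G_k phi = r_k where
  (G_k)_{ij} = rho(|i - j|), (r_k)_i = rho(i), i,j = 1..k.
Equivalently, Durbin-Levinson gives phi_{kk} iteratively:
  phi_{11} = rho(1)
  phi_{kk} = [rho(k) - sum_{j=1..k-1} phi_{k-1,j} rho(k-j)]
            / [1 - sum_{j=1..k-1} phi_{k-1,j} rho(j)],
  phi_{k,j} = phi_{k-1,j} - phi_{kk} phi_{k-1,k-j},  j = 1..k-1.
Step k = 1:
  phi_11 = rho(1) = -0.7794.
Step k = 2:
  phi_22 = [rho(2) - phi_11 rho(1)] / [1 - phi_11 rho(1)] = [0.7331 - (-0.7794)(-0.7794)] / [1 - (-0.7794)(-0.7794)]
         = 0.12563564 / 0.39253564 = 0.3201.
Therefore phi_{22} = 0.3201.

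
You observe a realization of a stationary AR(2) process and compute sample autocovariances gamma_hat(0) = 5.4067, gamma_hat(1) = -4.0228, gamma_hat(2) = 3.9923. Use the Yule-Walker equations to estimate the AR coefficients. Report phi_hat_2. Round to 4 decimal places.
\hat\phi_{2} = 0.4140

The Yule-Walker equations for an AR(p) process read, in matrix form,
  Gamma_p phi = r_p,   with   (Gamma_p)_{ij} = gamma(|i - j|),
                       (r_p)_i = gamma(i),   i,j = 1..p.
Substitute the sample gammas (Toeplitz matrix and right-hand side of size 2):
  Gamma_p = [[5.4067, -4.0228], [-4.0228, 5.4067]]
  r_p     = [-4.0228, 3.9923]
Written out:
  5.4067 phi_1 - 4.0228 phi_2 = -4.0228
  -4.0228 phi_1 + 5.4067 phi_2 = 3.9923
Solve by Cramer's rule:
  det = gamma(0)^2 - gamma(1)^2 = (5.4067)^2 - (-4.0228)^2 = 29.23240489 - 16.18291984 = 13.04948505
  phi_hat_1 = [gamma(1) gamma(0) - gamma(1) gamma(2)] / det = [(-4.0228)(5.4067) - (-4.0228)(3.9923)] / 13.04948505 = -5.68984832 / 13.04948505 = -0.436
  phi_hat_2 = [gamma(0) gamma(2) - gamma(1)^2] / det = [(5.4067)(3.9923) - (-4.0228)^2] / 13.04948505 = 5.40224857 / 13.04948505 = 0.414
So phi_hat = [-0.4360, 0.4140].
Therefore phi_hat_2 = 0.4140.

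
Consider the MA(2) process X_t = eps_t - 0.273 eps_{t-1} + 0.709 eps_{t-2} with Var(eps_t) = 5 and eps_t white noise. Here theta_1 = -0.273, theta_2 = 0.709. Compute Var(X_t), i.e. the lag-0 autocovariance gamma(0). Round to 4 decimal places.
\gamma(0) = 7.8861

For an MA(q) process X_t = eps_t + sum_i theta_i eps_{t-i} with
Var(eps_t) = sigma^2, the variance is
  gamma(0) = sigma^2 * (1 + sum_i theta_i^2).
  sum_i theta_i^2 = (-0.273)^2 + (0.709)^2 = 0.074529 + 0.502681 = 0.57721.
  gamma(0) = 5 * (1 + 0.57721) = 5 * 1.57721 = 7.88605, which rounds to 7.8861.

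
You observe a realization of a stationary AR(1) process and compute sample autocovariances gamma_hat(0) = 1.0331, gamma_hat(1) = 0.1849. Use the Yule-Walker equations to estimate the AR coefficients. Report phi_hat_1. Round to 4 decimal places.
\hat\phi_{1} = 0.1790

The Yule-Walker equations for an AR(p) process read, in matrix form,
  Gamma_p phi = r_p,   with   (Gamma_p)_{ij} = gamma(|i - j|),
                       (r_p)_i = gamma(i),   i,j = 1..p.
Substitute the sample gammas (Toeplitz matrix and right-hand side of size 1):
  Gamma_p = [[1.0331]]
  r_p     = [0.1849]
With p = 1 this is the single equation gamma(0) phi_1 = gamma(1):
  phi_hat_1 = gamma(1) / gamma(0) = 0.1849 / 1.0331 = 0.1790.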